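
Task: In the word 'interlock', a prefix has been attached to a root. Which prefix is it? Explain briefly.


The word 'interlock' = 'inter' (prefix) + 'lock' (root). The prefix is 'inter'.

inter


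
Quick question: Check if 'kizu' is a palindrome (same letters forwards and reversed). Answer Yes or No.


Forward: 'kizu'
Reversed: 'uzik'
They differ.

No


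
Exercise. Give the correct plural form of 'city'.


Apply rule: Change -y to -ies (consonant + y). 'city' becomes 'cities'.

cities


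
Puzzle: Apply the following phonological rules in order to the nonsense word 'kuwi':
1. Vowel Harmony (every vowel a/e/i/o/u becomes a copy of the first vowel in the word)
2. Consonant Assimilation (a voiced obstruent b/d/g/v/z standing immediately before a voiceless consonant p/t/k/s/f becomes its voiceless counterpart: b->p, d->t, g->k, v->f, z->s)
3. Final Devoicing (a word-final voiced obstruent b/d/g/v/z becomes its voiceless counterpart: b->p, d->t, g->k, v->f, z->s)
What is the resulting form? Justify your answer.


Starting form: 'kuwi'
Rule 1: Vowel Harmony: all vowels become 'u' (matching first vowel). 'kuwi' -> 'kuwu'
Rule 2: Consonant Assimilation: no voiced obstruent (b/d/g/v/z) stands immediately before a voiceless consonant (p/t/k/s/f). No change.
Rule 3: Final Devoicing: the word ends in the vowel 'u', not a consonant. No change.
Final form: 'kuwu'

kuwu


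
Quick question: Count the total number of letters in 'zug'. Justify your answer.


Spell out 'zug' and number each letter: z(1), u(2), g(3). Total: 3 letters.

3


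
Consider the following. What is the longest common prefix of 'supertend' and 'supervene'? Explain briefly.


Compare from the start: 5 characters match: 'super'. Mismatch at position 6: 't' vs 'v'.

super


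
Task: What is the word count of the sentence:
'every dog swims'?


Split into words: every | dog | swims = 3 words.

3


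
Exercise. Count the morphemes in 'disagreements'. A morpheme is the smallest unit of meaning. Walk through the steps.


Decomposition: dis- (prefix) + agree (root) + -ment (suffix) + -s (plural) = 4 morpheme(s)

4 morphemes


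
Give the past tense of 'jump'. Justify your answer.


Apply rule: Add -ed. 'jump' becomes 'jumped'.

jumped


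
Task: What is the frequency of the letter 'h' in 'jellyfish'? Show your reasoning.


Letter 'h' in 'jellyfish': found at position(s) 9 = 1 occurrence(s).

1


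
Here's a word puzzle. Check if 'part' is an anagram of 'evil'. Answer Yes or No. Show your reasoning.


Sorted letters of 'part': 'aprt'
Sorted letters of 'evil': 'eilv'
They do not match.

No


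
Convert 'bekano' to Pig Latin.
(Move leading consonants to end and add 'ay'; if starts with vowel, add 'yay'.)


'bekano': move consonant cluster 'b' to end and add 'ay': 'ekanobay'.

ekanobay


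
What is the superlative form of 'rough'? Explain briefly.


Apply superlative formation (add -est): 'rough' -> 'roughest'.

roughest


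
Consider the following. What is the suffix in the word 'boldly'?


The word 'boldly' = 'bold' (root) + '-ly' (suffix). The suffix is '-ly'.

ly


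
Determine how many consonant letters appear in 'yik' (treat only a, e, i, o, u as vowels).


Consonants in 'yik': y, k = 2 consonants.

2


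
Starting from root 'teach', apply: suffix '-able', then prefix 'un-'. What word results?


Step 1: Add suffix '-able' to 'teach' = 'teachable'
Step 2: Add prefix 'un-' to 'teachable' = 'unteachable'

unteachable


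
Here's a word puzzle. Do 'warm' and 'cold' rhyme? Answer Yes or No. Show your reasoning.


Rime (stressed vowel + following sounds) of 'warm': -arm = /ɔːrm/
Rime of 'cold': -old = /oʊld/
/ɔːrm/ and /oʊld/ are different ending sounds, so the words do not rhyme.

No


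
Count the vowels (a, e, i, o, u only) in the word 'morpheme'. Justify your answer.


Vowels in 'morpheme': o, e, e = 3 vowels.

3


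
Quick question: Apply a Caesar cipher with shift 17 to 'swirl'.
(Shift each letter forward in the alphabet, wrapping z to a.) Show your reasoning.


Shift each letter by 17: s -> j, w -> n, i -> z, r -> i, l -> c. Result: 'jnzic'.

jnzic


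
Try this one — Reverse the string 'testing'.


Reverse 'testing' character by character: 'gnitset'.

gnitset


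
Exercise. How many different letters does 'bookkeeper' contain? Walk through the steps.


Unique letters in 'bookkeeper': {b, e, k, o, p, r} = 6 distinct letters.

6


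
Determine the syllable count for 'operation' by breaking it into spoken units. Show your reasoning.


Break 'operation' into syllables: op-er-a-tion -> op | er | a | tion = 4 syllables

4 syllables


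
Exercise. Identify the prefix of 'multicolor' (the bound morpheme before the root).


The word 'multicolor' = 'multi' (prefix) + 'color' (root). The prefix is 'multi'.

multi


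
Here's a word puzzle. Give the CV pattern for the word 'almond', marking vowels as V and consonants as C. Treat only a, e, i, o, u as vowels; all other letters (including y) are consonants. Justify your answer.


Letter mapping: a = V, l = C, m = C, o = V, n = C, d = C.

VCCVCC


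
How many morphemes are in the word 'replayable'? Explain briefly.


Decomposition: re- (prefix) + play (root) + -able (suffix) = 3 morpheme(s)

3 morphemes


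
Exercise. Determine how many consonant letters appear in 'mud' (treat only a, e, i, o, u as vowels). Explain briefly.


Consonants in 'mud': m, d = 2 consonants.

2


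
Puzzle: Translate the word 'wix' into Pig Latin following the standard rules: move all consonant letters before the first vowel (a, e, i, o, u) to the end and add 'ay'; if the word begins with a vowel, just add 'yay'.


'wix': move consonant cluster 'w' to end and add 'ay': 'ixway'.

ixway


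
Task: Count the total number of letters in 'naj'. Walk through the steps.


Spell out 'naj' and number each letter: n(1), a(2), j(3). Total: 3 letters.

3


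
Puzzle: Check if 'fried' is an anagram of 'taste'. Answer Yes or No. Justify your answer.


Sorted letters of 'fried': 'defir'
Sorted letters of 'taste': 'aestt'
They do not match.

No


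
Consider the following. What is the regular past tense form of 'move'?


Apply rule: Add -d (word ends in -e). 'move' becomes 'moved'.

moved


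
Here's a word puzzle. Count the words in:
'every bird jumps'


Split into words: every | bird | jumps = 3 words.

3


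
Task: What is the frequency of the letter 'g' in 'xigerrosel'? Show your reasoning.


Letter 'g' in 'xigerrosel': found at position(s) 3 = 1 occurrence(s).

1


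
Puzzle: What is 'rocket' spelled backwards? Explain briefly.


Reverse 'rocket' character by character: 'tekcor'.

tekcor


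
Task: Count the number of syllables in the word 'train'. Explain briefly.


Break 'train' into syllables: train -> train = 1 syllable

1 syllable


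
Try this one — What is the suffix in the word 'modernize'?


The word 'modernize' = 'modern' (root) + '-ize' (suffix). The suffix is '-ize'.

ize


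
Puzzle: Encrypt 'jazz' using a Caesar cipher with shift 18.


Shift each letter by 18: j -> b, a -> s, z -> r, z -> r. Result: 'bsrr'.

bsrr


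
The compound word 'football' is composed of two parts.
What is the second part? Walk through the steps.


Split 'football' into 'foot' + 'ball'. The second part is 'ball'.

ball


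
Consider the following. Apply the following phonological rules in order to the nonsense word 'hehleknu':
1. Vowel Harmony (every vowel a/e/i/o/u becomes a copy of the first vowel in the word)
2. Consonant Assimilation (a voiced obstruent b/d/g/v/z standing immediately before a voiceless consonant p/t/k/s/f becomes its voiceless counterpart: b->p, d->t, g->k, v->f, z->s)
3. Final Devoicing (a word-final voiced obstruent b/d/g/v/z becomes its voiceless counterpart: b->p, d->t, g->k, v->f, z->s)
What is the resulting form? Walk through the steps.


Starting form: 'hehleknu'
Rule 1: Vowel Harmony: all vowels become 'e' (matching first vowel). 'hehleknu' -> 'hehlekne'
Rule 2: Consonant Assimilation: no voiced obstruent (b/d/g/v/z) stands immediately before a voiceless consonant (p/t/k/s/f). No change.
Rule 3: Final Devoicing: the word ends in the vowel 'e', not a consonant. No change.
Final form: 'hehlekne'

hehlekne


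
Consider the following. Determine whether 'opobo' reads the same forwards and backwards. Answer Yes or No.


Forward: 'opobo'
Reversed: 'obopo'
They differ.

No


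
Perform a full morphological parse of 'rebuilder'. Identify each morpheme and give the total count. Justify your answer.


Step 1: Identify prefix: 're' (meaning: again)
Step 2: Identify root: 'build'
Step 3: Identify suffix(es): 'er'
Decomposition: re- (prefix: again) + build (root) + -er (suffix: one who)
Total morphemes: 3

3 morphemes (re- (prefix: again) + build (root) + -er (suffix: one who))


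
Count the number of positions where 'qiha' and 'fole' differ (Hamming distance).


Alignment:
Position 1: 'q' vs 'f' = DIFFER
Position 2: 'i' vs 'o' = DIFFER
Position 3: 'h' vs 'l' = DIFFER
Position 4: 'a' vs 'e' = DIFFER
Total differences: 4

4


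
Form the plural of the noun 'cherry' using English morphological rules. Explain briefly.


Apply rule: Change -y to -ies (consonant + y). 'cherry' becomes 'cherries'.

cherries


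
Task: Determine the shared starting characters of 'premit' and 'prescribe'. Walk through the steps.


Compare from the start: 3 characters match: 'pre'. Mismatch at position 4: 'm' vs 's'.

pre


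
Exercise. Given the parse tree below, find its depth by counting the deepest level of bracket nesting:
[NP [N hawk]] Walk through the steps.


Count bracket nesting levels:
'[' at pos 0: depth = 1
'[' at pos 4: depth = 2
Maximum depth reached: 2

2


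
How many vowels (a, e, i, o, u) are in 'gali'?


Vowels in 'gali': a, i = 2 vowels.

2


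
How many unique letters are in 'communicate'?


Unique letters in 'communicate': {a, c, e, i, m, n, o, t, u} = 9 distinct letters.

9


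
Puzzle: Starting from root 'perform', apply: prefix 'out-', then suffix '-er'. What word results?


Step 1: Add prefix 'out-' to 'perform' = 'outperform'
Step 2: Add suffix '-er' to 'outperform' = 'outperformer'

outperformer


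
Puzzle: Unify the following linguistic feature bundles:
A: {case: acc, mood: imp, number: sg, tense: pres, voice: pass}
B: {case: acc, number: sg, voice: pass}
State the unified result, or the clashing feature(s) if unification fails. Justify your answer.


Compare features:
case: A=acc vs B=acc -> unified: acc
mood: A=imp vs B=_ -> unified: imp
number: A=sg vs B=sg -> unified: sg
tense: A=pres vs B=_ -> unified: pres
voice: A=pass vs B=pass -> unified: pass
No clashes found.

Unified: {case: acc, mood: imp, number: sg, tense: pres, voice: pass}


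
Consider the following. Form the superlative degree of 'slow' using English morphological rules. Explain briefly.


Apply superlative formation (add -est): 'slow' -> 'slowest'.

slowest


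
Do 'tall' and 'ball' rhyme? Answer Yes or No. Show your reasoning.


Rime (stressed vowel + following sounds) of 'tall': -all = /ɔːl/
Rime of 'ball': -all = /ɔːl/
/ɔːl/ and /ɔːl/ are the same ending sound, so the words rhyme.

Yes


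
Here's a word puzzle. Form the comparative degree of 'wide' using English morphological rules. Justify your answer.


Apply comparative formation (ends in e: add -r): 'wide' -> 'wider'.

wider


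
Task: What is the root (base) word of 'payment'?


Remove suffix '-ment' from 'payment' to get root 'pay'.

pay


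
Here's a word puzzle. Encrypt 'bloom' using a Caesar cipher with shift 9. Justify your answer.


Shift each letter by 9: b -> k, l -> u, o -> x, o -> x, m -> v. Result: 'kuxxv'.

kuxxv


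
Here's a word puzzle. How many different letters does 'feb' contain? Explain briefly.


Unique letters in 'feb': {b, e, f} = 3 distinct letters.

3


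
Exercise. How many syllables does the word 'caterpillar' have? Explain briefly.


Break 'caterpillar' into syllables: cat-er-pil-lar -> cat | er | pil | lar = 4 syllables

4 syllables


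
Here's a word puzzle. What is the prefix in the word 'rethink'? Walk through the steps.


The word 'rethink' = 're' (prefix) + 'think' (root). The prefix is 're'.

re


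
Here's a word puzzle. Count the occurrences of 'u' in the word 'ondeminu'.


Letter 'u' in 'ondeminu': found at position(s) 8 = 1 occurrence(s).

1


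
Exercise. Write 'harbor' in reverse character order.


Reverse 'harbor' character by character: 'robrah'.

robrah


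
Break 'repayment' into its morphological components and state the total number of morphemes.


Step 1: Identify prefix: 're' (meaning: again)
Step 2: Identify root: 'pay'
Step 3: Identify suffix(es): 'ment'
Decomposition: re- (prefix: again) + pay (root) + -ment (suffix: action/result)
Total morphemes: 3

3 morphemes (re- (prefix: again) + pay (root) + -ment (suffix: action/result))


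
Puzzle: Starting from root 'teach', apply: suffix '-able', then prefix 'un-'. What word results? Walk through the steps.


Step 1: Add suffix '-able' to 'teach' = 'teachable'
Step 2: Add prefix 'un-' to 'teachable' = 'unteachable'

unteachable


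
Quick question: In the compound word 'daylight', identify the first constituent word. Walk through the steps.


Split 'daylight' into 'day' + 'light'. The first part is 'day'.

day


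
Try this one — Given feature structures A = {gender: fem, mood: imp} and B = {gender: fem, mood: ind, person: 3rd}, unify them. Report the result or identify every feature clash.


Compare features:
gender: A=fem vs B=fem -> unified: fem
mood: A=imp vs B=ind -> CLASH
person: A=_ vs B=3rd -> unified: 3rd
Clash detected on feature 'mood' (imp vs ind); unification fails.

CLASH on 'mood' (imp vs ind)


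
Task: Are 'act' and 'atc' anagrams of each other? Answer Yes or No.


Sorted letters of 'act': 'act'
Sorted letters of 'atc': 'act'
They match.

Yes


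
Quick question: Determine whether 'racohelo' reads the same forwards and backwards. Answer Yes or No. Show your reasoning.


Forward: 'racohelo'
Reversed: 'olehocar'
They differ.

No


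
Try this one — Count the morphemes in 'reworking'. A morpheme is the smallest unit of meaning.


Decomposition: re- (prefix) + work (root) + -ing (suffix) = 3 morpheme(s)

3 morphemes


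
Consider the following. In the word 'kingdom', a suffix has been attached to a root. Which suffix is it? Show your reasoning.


The word 'kingdom' = 'king' (root) + '-dom' (suffix). The suffix is '-dom'.

dom


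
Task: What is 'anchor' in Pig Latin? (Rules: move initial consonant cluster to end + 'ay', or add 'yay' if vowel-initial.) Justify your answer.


'anchor' starts with a vowel, so add 'yay': 'anchoryay'.

anchoryay


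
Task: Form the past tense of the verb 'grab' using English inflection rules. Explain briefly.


Apply rule: Double final consonant and add -ed. 'grab' becomes 'grabbed'.

grabbed


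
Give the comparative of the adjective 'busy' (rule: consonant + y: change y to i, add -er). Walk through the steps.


Apply comparative formation (consonant + y: change y to i, add -er): 'busy' -> 'busier'.

busier


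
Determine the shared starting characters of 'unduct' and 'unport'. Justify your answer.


Compare from the start: 2 characters match: 'un'. Mismatch at position 3: 'd' vs 'p'.

un


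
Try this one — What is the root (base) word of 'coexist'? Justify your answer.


Remove prefix 'co' from 'coexist' to get root 'exist'.

exist


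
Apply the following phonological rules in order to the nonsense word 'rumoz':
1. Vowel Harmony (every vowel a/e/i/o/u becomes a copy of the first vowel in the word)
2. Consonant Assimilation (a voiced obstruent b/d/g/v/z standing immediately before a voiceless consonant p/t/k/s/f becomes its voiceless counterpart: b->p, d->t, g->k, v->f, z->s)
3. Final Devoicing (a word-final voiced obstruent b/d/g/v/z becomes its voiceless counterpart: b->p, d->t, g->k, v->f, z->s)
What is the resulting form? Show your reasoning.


Starting form: 'rumoz'
Rule 1: Vowel Harmony: all vowels become 'u' (matching first vowel). 'rumoz' -> 'rumuz'
Rule 2: Consonant Assimilation: no voiced obstruent (b/d/g/v/z) stands immediately before a voiceless consonant (p/t/k/s/f). No change.
Rule 3: Final Devoicing: word-final voiced obstruent 'z' becomes voiceless 's'. 'rumuz' -> 'rumus'
Final form: 'rumus'

rumus


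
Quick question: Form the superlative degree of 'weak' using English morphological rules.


Apply superlative formation (add -est): 'weak' -> 'weakest'.

weakest


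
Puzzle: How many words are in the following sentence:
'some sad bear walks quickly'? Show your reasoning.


Split into words: some | sad | bear | walks | quickly = 5 words.

5


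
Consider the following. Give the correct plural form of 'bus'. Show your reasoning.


Apply rule: Add -es (sibilant/fricative ending). 'bus' becomes 'buses'.

buses


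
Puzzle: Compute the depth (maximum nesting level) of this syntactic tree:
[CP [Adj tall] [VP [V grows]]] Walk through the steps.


Count bracket nesting levels:
'[' at pos 0: depth = 1
'[' at pos 4: depth = 2
'[' at pos 15: depth = 2
'[' at pos 19: depth = 3
Maximum depth reached: 3

3


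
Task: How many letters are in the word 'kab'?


Spell out 'kab' and number each letter: k(1), a(2), b(3). Total: 3 letters.

3


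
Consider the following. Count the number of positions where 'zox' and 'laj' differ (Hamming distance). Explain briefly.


Alignment:
Position 1: 'z' vs 'l' = DIFFER
Position 2: 'o' vs 'a' = DIFFER
Position 3: 'x' vs 'j' = DIFFER
Total differences: 3

3


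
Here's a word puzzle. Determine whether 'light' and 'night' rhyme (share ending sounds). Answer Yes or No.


Rime (stressed vowel + following sounds) of 'light': -ight = /aɪt/
Rime of 'night': -ight = /aɪt/
/aɪt/ and /aɪt/ are the same ending sound, so the words rhyme.

Yes


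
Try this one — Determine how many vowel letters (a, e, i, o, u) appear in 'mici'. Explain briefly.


Vowels in 'mici': i, i = 2 vowels.

2


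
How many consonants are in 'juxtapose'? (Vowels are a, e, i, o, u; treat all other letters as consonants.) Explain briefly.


Consonants in 'juxtapose': j, x, t, p, s = 5 consonants.

5


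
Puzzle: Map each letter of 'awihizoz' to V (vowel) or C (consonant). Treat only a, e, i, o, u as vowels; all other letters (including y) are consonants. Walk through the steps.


Letter mapping: a = V, w = C, i = V, h = C, i = V, z = C, o = V, z = C.

VCVCVCVC


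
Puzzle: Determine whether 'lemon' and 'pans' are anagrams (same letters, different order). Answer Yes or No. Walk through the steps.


Sorted letters of 'lemon': 'elmno'
Sorted letters of 'pans': 'anps'
They do not match.

No


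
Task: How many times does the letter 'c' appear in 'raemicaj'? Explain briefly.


Letter 'c' in 'raemicaj': found at position(s) 6 = 1 occurrence(s).

1


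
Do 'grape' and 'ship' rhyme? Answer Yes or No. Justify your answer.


Rime (stressed vowel + following sounds) of 'grape': -ape = /eɪp/
Rime of 'ship': -ip = /ɪp/
/eɪp/ and /ɪp/ are different ending sounds, so the words do not rhyme.

No


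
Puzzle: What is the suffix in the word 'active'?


The word 'active' = 'act' (root) + '-ive' (suffix). The suffix is '-ive'.

ive


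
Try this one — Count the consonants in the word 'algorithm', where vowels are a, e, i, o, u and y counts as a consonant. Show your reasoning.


Consonants in 'algorithm': l, g, r, t, h, m = 6 consonants.

6


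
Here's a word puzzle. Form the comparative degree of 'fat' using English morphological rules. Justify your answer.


Apply comparative formation (double final consonant, add -er): 'fat' -> 'fatter'.

fatter


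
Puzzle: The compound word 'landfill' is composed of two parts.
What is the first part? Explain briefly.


Split 'landfill' into 'land' + 'fill'. The first part is 'land'.

land


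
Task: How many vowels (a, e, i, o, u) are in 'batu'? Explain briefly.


Vowels in 'batu': a, u = 2 vowels.

2


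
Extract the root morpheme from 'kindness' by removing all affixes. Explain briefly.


Remove suffix '-ness' from 'kindness' to get root 'kind'.

kind


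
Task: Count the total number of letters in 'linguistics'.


Spell out 'linguistics' and number each letter: l(1), i(2), n(3), g(4), u(5), i(6), s(7), t(8), i(9), c(10), s(11). Total: 11 letters.

11


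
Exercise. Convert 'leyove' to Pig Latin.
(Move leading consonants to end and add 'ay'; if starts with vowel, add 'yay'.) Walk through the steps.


'leyove': move consonant cluster 'l' to end and add 'ay': 'eyovelay'.

eyovelay


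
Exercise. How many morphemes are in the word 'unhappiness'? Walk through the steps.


Decomposition: un- (prefix) + happy (root) + -ness (suffix) = 3 morpheme(s)

3 morphemes


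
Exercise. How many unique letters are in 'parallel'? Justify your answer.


Unique letters in 'parallel': {a, e, l, p, r} = 5 distinct letters.

5


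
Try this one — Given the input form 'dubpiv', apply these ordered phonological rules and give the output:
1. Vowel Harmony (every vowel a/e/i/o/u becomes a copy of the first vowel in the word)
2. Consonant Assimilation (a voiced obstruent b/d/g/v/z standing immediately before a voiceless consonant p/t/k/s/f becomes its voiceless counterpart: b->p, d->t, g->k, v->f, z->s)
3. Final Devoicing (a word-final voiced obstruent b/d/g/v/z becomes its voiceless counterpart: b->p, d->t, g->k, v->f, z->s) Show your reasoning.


Starting form: 'dubpiv'
Rule 1: Vowel Harmony: all vowels become 'u' (matching first vowel). 'dubpiv' -> 'dubpuv'
Rule 2: Consonant Assimilation: voiced obstruent before voiceless consonant becomes voiceless ('bp' -> 'pp'). 'dubpuv' -> 'duppuv'
Rule 3: Final Devoicing: word-final voiced obstruent 'v' becomes voiceless 'f'. 'duppuv' -> 'duppuf'
Final form: 'duppuf'

duppuf


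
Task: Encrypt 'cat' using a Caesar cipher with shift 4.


Shift each letter by 4: c -> g, a -> e, t -> x. Result: 'gex'.

gex


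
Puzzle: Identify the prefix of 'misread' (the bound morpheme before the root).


The word 'misread' = 'mis' (prefix) + 'read' (root). The prefix is 'mis'.

mis


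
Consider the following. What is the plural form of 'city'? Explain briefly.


Apply rule: Change -y to -ies (consonant + y). 'city' becomes 'cities'.

cities


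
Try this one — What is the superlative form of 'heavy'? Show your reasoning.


Apply superlative formation (consonant + y: change y to i, add -est): 'heavy' -> 'heaviest'.

heaviest


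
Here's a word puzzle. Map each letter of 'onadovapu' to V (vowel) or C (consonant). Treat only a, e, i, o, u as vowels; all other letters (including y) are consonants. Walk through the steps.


Letter mapping: o = V, n = C, a = V, d = C, o = V, v = C, a = V, p = C, u = V.

VCVCVCVCV


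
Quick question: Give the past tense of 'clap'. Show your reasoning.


Apply rule: Double final consonant and add -ed. 'clap' becomes 'clapped'.

clapped


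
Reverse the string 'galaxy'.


Reverse 'galaxy' character by character: 'yxalag'.

yxalag


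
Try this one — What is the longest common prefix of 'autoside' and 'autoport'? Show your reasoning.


Compare from the start: 4 characters match: 'auto'. Mismatch at position 5: 's' vs 'p'.

auto


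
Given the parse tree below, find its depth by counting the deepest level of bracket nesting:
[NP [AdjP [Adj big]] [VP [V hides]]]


Count bracket nesting levels:
'[' at pos 0: depth = 1
'[' at pos 4: depth = 2
'[' at pos 10: depth = 3
'[' at pos 21: depth = 2
'[' at pos 25: depth = 3
Maximum depth reached: 3

3


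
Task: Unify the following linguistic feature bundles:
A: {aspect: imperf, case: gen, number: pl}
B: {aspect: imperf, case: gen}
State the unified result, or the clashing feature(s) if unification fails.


Compare features:
aspect: A=imperf vs B=imperf -> unified: imperf
case: A=gen vs B=gen -> unified: gen
number: A=pl vs B=_ -> unified: pl
No clashes found.

Unified: {aspect: imperf, case: gen, number: pl}


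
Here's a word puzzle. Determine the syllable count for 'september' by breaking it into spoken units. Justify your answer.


Break 'september' into syllables: sep-tem-ber -> sep | tem | ber = 3 syllables

3 syllables


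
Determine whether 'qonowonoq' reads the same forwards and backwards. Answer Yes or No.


Forward: 'qonowonoq'
Reversed: 'qonowonoq'
They are identical.

Yes


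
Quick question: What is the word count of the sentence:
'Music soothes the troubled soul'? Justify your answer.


Split into words: Music | soothes | the | troubled | soul = 5 words.

5


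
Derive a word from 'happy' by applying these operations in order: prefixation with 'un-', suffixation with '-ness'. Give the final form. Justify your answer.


Step 1: Add prefix 'un-' to 'happy' = 'unhappy'
Step 2: Add suffix '-ness' to 'unhappy' = 'unhappiness'

unhappiness


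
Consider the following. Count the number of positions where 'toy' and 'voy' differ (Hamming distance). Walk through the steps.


Alignment:
Position 1: 't' vs 'v' = DIFFER
Position 2: 'o' vs 'o' = match
Position 3: 'y' vs 'y' = match
Total differences: 1

1


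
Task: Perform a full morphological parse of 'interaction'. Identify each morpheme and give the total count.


Step 1: Identify prefix: 'inter' (meaning: between)
Step 2: Identify root: 'act'
Step 3: Identify suffix(es): 'ion'
Decomposition: inter- (prefix: between) + act (root) + -ion (suffix: act of)
Total morphemes: 3

3 morphemes (inter- (prefix: between) + act (root) + -ion (suffix: act of))


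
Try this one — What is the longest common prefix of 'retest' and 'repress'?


Compare from the start: 2 characters match: 're'. Mismatch at position 3: 't' vs 'p'.

re


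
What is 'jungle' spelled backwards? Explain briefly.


Reverse 'jungle' character by character: 'elgnuj'.

elgnuj


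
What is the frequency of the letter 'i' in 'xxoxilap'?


Letter 'i' in 'xxoxilap': found at position(s) 5 = 1 occurrence(s).

1


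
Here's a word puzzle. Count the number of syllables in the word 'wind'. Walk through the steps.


Break 'wind' into syllables: wind -> wind = 1 syllable

1 syllable


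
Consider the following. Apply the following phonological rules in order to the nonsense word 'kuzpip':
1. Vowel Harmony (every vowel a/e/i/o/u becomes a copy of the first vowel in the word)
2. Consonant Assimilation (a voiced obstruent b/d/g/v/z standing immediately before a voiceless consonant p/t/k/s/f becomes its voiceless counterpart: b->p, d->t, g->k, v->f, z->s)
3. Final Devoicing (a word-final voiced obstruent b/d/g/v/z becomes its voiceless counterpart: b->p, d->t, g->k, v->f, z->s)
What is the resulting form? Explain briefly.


Starting form: 'kuzpip'
Rule 1: Vowel Harmony: all vowels become 'u' (matching first vowel). 'kuzpip' -> 'kuzpup'
Rule 2: Consonant Assimilation: voiced obstruent before voiceless consonant becomes voiceless ('zp' -> 'sp'). 'kuzpup' -> 'kuspup'
Rule 3: Final Devoicing: final consonant 'p' is not one of the voiced obstruents b/d/g/v/z. No change.
Final form: 'kuspup'

kuspup


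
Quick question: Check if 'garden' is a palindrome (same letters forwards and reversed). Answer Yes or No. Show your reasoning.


Forward: 'garden'
Reversed: 'nedrag'
They differ.

No


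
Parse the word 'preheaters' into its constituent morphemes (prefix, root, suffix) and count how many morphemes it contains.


Step 1: Identify prefix: 'pre' (meaning: before)
Step 2: Identify root: 'heat'
Step 3: Identify suffix(es): 'er, s'
Decomposition: pre- (prefix: before) + heat (root) + -er (suffix: one who) + -s (plural)
Total morphemes: 4

4 morphemes (pre- (prefix: before) + heat (root) + -er (suffix: one who) + -s (plural))


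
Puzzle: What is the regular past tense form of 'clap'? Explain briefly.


Apply rule: Double final consonant and add -ed. 'clap' becomes 'clapped'.

clapped


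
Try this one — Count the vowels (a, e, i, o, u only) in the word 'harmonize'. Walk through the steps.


Vowels in 'harmonize': a, o, i, e = 4 vowels.

4


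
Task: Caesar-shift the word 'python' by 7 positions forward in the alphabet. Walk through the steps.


Shift each letter by 7: p -> w, y -> f, t -> a, h -> o, o -> v, n -> u. Result: 'wfaovu'.

wfaovu


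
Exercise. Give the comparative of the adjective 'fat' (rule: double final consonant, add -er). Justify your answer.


Apply comparative formation (double final consonant, add -er): 'fat' -> 'fatter'.

fatter


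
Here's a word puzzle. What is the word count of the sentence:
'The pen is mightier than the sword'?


Split into words: The | pen | is | mightier | than | the | sword = 7 words.

7


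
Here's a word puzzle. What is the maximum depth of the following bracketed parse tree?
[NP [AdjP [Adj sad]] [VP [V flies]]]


Count bracket nesting levels:
'[' at pos 0: depth = 1
'[' at pos 4: depth = 2
'[' at pos 10: depth = 3
'[' at pos 21: depth = 2
'[' at pos 25: depth = 3
Maximum depth reached: 3

3


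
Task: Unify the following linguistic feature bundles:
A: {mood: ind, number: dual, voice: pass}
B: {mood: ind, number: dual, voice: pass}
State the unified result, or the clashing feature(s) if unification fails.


Compare features:
mood: A=ind vs B=ind -> unified: ind
number: A=dual vs B=dual -> unified: dual
voice: A=pass vs B=pass -> unified: pass
No clashes found.

Unified: {mood: ind, number: dual, voice: pass}


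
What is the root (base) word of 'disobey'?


Remove prefix 'dis' from 'disobey' to get root 'obey'.

obey


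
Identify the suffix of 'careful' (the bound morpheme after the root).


The word 'careful' = 'care' (root) + '-ful' (suffix). The suffix is '-ful'.

ful


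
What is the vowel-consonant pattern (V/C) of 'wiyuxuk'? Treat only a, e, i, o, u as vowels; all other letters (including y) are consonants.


Letter mapping: w = C, i = V, y = C, u = V, x = C, u = V, k = C.

CVCVCVC


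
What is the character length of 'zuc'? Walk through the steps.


Spell out 'zuc' and number each letter: z(1), u(2), c(3). Total: 3 letters.

3


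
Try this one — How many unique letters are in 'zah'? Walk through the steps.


Unique letters in 'zah': {a, h, z} = 3 distinct letters.

3


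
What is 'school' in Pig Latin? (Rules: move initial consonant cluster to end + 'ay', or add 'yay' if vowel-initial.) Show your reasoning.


'school': move consonant cluster 'sch' to end and add 'ay': 'oolschay'.

oolschay


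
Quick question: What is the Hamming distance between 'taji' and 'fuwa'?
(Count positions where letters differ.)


Alignment:
Position 1: 't' vs 'f' = DIFFER
Position 2: 'a' vs 'u' = DIFFER
Position 3: 'j' vs 'w' = DIFFER
Position 4: 'i' vs 'a' = DIFFER
Total differences: 4

4


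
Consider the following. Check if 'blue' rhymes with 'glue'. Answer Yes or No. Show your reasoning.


Rime (stressed vowel + following sounds) of 'blue': -ue = /uː/
Rime of 'glue': -ue = /uː/
/uː/ and /uː/ are the same ending sound, so the words rhyme.

Yes


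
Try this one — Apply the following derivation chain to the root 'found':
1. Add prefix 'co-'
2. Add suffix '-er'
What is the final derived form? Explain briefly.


Step 1: Add prefix 'co-' to 'found' = 'cofound'
Step 2: Add suffix '-er' to 'cofound' = 'cofounder'

cofounder


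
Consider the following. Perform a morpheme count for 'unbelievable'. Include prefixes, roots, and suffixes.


Decomposition: un- (prefix) + believe (root) + -able (suffix) = 3 morpheme(s)

3 morphemes


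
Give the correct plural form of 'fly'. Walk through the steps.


Apply rule: Change -y to -ies (consonant + y). 'fly' becomes 'flies'.

flies


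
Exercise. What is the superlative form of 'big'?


Apply superlative formation (double final consonant, add -est): 'big' -> 'biggest'.

biggest


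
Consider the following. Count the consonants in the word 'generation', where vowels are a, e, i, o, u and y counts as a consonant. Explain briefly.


Consonants in 'generation': g, n, r, t, n = 5 consonants.

5


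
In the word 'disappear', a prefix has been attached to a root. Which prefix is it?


The word 'disappear' = 'dis' (prefix) + 'appear' (root). The prefix is 'dis'.

dis


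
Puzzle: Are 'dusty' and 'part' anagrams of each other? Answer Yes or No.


Sorted letters of 'dusty': 'dstuy'
Sorted letters of 'part': 'aprt'
They do not match.

No


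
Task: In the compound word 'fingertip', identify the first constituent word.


Split 'fingertip' into 'finger' + 'tip'. The first part is 'finger'.

finger


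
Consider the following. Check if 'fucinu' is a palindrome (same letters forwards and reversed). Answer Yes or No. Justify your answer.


Forward: 'fucinu'
Reversed: 'unicuf'
They differ.

No


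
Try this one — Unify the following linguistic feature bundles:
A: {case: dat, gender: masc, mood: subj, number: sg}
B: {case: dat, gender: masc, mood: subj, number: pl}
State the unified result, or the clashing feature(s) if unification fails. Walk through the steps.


Compare features:
case: A=dat vs B=dat -> unified: dat
gender: A=masc vs B=masc -> unified: masc
mood: A=subj vs B=subj -> unified: subj
number: A=sg vs B=pl -> CLASH
Clash detected on feature 'number' (sg vs pl); unification fails.

CLASH on 'number' (sg vs pl)


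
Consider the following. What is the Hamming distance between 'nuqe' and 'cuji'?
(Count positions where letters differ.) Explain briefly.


Alignment:
Position 1: 'n' vs 'c' = DIFFER
Position 2: 'u' vs 'u' = match
Position 3: 'q' vs 'j' = DIFFER
Position 4: 'e' vs 'i' = DIFFER
Total differences: 3

3


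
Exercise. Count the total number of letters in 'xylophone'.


Spell out 'xylophone' and number each letter: x(1), y(2), l(3), o(4), p(5), h(6), o(7), n(8), e(9). Total: 9 letters.

9


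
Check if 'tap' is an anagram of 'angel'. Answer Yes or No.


Sorted letters of 'tap': 'apt'
Sorted letters of 'angel': 'aegln'
They do not match.

No


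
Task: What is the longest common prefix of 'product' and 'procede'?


Compare from the start: 3 characters match: 'pro'. Mismatch at position 4: 'd' vs 'c'.

pro


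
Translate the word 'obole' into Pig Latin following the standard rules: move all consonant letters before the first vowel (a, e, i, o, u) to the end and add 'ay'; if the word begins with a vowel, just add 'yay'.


'obole' starts with a vowel, so add 'yay': 'oboleyay'.

oboleyay


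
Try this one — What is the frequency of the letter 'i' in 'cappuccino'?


Letter 'i' in 'cappuccino': found at position(s) 8 = 1 occurrence(s).

1


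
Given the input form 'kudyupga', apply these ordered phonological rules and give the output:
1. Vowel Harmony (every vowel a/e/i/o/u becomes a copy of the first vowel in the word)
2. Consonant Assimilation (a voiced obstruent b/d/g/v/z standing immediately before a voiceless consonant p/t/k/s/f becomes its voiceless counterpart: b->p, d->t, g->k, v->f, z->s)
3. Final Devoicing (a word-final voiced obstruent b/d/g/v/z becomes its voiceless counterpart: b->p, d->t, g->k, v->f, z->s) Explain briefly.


Starting form: 'kudyupga'
Rule 1: Vowel Harmony: all vowels become 'u' (matching first vowel). 'kudyupga' -> 'kudyupgu'
Rule 2: Consonant Assimilation: no voiced obstruent (b/d/g/v/z) stands immediately before a voiceless consonant (p/t/k/s/f). No change.
Rule 3: Final Devoicing: the word ends in the vowel 'u', not a consonant. No change.
Final form: 'kudyupgu'

kudyupgu


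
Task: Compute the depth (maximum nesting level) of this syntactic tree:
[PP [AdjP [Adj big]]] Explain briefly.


Count bracket nesting levels:
'[' at pos 0: depth = 1
'[' at pos 4: depth = 2
'[' at pos 10: depth = 3
Maximum depth reached: 3

3


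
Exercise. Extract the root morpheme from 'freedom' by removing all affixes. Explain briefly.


Remove suffix '-dom' from 'freedom' to get root 'free'.

free


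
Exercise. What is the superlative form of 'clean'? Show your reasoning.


Apply superlative formation (add -est): 'clean' -> 'cleanest'.

cleanest


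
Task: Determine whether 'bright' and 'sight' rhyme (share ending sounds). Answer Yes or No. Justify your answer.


Rime (stressed vowel + following sounds) of 'bright': -ight = /aɪt/
Rime of 'sight': -ight = /aɪt/
/aɪt/ and /aɪt/ are the same ending sound, so the words rhyme.

Yes


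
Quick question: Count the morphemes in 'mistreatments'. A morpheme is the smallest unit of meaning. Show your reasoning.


Decomposition: mis- (prefix) + treat (root) + -ment (suffix) + -s (plural) = 4 morpheme(s)

4 morphemes


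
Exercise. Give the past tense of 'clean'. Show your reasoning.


Apply rule: Add -ed. 'clean' becomes 'cleaned'.

cleaned


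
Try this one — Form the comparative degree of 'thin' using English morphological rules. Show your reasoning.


Apply comparative formation (double final consonant, add -er): 'thin' -> 'thinner'.

thinner


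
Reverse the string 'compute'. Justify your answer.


Reverse 'compute' character by character: 'etupmoc'.

etupmoc


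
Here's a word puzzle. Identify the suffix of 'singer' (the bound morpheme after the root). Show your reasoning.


The word 'singer' = 'sing' (root) + '-er' (suffix). The suffix is '-er'.

er


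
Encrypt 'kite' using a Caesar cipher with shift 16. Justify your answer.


Shift each letter by 16: k -> a, i -> y, t -> j, e -> u. Result: 'ayju'.

ayju


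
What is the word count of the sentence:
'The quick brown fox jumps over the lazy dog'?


Split into words: The | quick | brown | fox | jumps | over | the | lazy | dog = 9 words.

9


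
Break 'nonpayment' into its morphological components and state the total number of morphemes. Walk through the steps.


Step 1: Identify prefix: 'non' (meaning: not)
Step 2: Identify root: 'pay'
Step 3: Identify suffix(es): 'ment'
Decomposition: non- (prefix: not) + pay (root) + -ment (suffix: action/result)
Total morphemes: 3

3 morphemes (non- (prefix: not) + pay (root) + -ment (suffix: action/result))


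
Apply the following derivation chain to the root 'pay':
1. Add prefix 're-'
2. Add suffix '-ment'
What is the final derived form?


Step 1: Add prefix 're-' to 'pay' = 'repay'
Step 2: Add suffix '-ment' to 'repay' = 'repayment'

repayment


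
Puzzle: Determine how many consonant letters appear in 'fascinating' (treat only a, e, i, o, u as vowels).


Consonants in 'fascinating': f, s, c, n, t, n, g = 7 consonants.

7


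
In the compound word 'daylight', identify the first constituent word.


Split 'daylight' into 'day' + 'light'. The first part is 'day'.

day


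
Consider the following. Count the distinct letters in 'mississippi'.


Unique letters in 'mississippi': {i, m, p, s} = 4 distinct letters.

4


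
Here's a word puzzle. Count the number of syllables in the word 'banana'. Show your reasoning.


Break 'banana' into syllables: ba-na-na -> ba | na | na = 3 syllables

3 syllables


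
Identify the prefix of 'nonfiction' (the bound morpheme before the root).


The word 'nonfiction' = 'non' (prefix) + 'fiction' (root). The prefix is 'non'.

non


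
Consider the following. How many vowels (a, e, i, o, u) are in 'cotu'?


Vowels in 'cotu': o, u = 2 vowels.

2


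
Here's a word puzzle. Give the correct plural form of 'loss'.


Apply rule: Add -es (sibilant/fricative ending). 'loss' becomes 'losses'.

losses
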